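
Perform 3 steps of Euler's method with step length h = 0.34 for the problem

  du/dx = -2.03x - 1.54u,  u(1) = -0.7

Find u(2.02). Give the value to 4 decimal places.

Euler: u_{n+1} = u_n + h·f(x_n, u_n).
x=1.000000, u=-0.700000: f=-0.952000 → u ← -0.700000 + 0.34·(-0.952000) = -1.023680
x=1.340000, u=-1.023680: f=-1.143733 → u ← -1.023680 + 0.34·(-1.143733) = -1.412549
x=1.680000, u=-1.412549: f=-1.235074 → u ← -1.412549 + 0.34·(-1.235074) = -1.832474
u(2.02) ≈ -1.8325

-1.8325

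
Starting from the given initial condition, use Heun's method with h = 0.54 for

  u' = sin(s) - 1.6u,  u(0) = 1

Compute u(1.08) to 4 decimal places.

0.5870

Heun: k1 = f(s_n, u_n); k2 = f(s_n + h, u_n + h·k1); u_{n+1} = u_n + (h/2)·(k1 + k2).
s=0.000000, u=1.000000:
  k1 = f(0.000000, 1.000000) = -1.600000
  k2 = f(0.540000, 0.136000) = 0.296536
  u ← 1.000000 + (0.54/2)·(-1.600000 + 0.296536) = 0.648065
s=0.540000, u=0.648065:
  k1 = f(0.540000, 0.648065) = -0.522768
  k2 = f(1.080000, 0.365770) = 0.296725
  u ← 0.648065 + (0.54/2)·(-0.522768 + 0.296725) = 0.587033
u(1.08) ≈ 0.5870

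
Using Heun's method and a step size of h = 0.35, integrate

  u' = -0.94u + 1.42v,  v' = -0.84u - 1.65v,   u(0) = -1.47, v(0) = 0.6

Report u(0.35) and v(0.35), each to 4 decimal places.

-0.7955, 0.5460

Heun on (u,v): k1 = f(t_n, state_n); k2 = f(t_n + h, state_n + h·k1); state_{n+1} = state_n + (h/2)·(k1 + k2).
0.000000: (-1.470000, 0.600000)
  k1 = (2.233800, 0.244800)
  predictor → (-0.688170, 0.685680)
  k2 = (1.620545, -0.553309)
  → (-0.795490, 0.546011)
(u(0.35), v(0.35)) ≈ (-0.7955, 0.5460)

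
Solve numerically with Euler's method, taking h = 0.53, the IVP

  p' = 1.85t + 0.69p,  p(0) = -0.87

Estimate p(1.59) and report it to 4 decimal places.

Euler: p_{n+1} = p_n + h·f(t_n, p_n).
t=0.000000, p=-0.870000: f=-0.600300 → p ← -0.870000 + 0.53·(-0.600300) = -1.188159
t=0.530000, p=-1.188159: f=0.160670 → p ← -1.188159 + 0.53·0.160670 = -1.103004
t=1.060000, p=-1.103004: f=1.199927 → p ← -1.103004 + 0.53·1.199927 = -0.467042
p(1.59) ≈ -0.4670

-0.4670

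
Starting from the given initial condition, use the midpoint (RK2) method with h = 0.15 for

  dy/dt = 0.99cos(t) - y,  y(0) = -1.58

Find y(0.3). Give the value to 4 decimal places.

Midpoint: k1 = f(t_n, y_n); k2 = f(t_n + h/2, y_n + (h/2)·k1); y_{n+1} = y_n + h·k2.
t=0.000000, y=-1.580000:
  k1 = f(0.000000, -1.580000) = 2.570000
  k2 = f(0.075000, -1.387250) = 2.374467
  y ← -1.580000 + 0.15·2.374467 = -1.223830
t=0.150000, y=-1.223830:
  k1 = f(0.150000, -1.223830) = 2.202713
  k2 = f(0.225000, -1.058626) = 2.023673
  y ← -1.223830 + 0.15·2.023673 = -0.920279
y(0.3) ≈ -0.9203

-0.9203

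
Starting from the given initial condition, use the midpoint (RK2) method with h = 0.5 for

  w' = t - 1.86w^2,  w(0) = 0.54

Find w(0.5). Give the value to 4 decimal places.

Midpoint: k1 = f(t_n, w_n); k2 = f(t_n + h/2, w_n + (h/2)·k1); w_{n+1} = w_n + h·k2.
t=0.000000, w=0.540000:
  k1 = f(0.000000, 0.540000) = -0.542376
  k2 = f(0.250000, 0.404406) = -0.054192
  w ← 0.540000 + 0.5·(-0.054192) = 0.512904
w(0.5) ≈ 0.5129

0.5129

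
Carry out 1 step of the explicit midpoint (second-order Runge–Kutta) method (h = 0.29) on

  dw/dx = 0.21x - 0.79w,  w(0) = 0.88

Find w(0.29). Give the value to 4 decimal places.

0.7103

Midpoint: k1 = f(x_n, w_n); k2 = f(x_n + h/2, w_n + (h/2)·k1); w_{n+1} = w_n + h·k2.
x=0.000000, w=0.880000:
  k1 = f(0.000000, 0.880000) = -0.695200
  k2 = f(0.145000, 0.779196) = -0.585115
  w ← 0.880000 + 0.29·(-0.585115) = 0.710317
w(0.29) ≈ 0.7103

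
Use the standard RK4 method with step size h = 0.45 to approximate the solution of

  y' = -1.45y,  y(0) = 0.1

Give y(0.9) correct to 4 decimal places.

RK4: k1 = f(s_n, y_n); k2 = f(s_n + h/2, y_n + (h/2)·k1); k3 = f(s_n + h/2, y_n + (h/2)·k2); k4 = f(s_n + h, y_n + h·k3); y_{n+1} = y_n + (h/6)·(k1 + 2k2 + 2k3 + k4).
s=0.000000, y=0.100000:
  k1 = f(0.000000, 0.100000) = -0.145000
  k2 = f(0.225000, 0.067375) = -0.097694
  k3 = f(0.225000, 0.078019) = -0.113127
  k4 = f(0.450000, 0.049093) = -0.071184
  y ← 0.100000 + (0.45/6)·(k1 + 2k2 + 2k3 + k4) = 0.052163
s=0.450000, y=0.052163:
  k1 = f(0.450000, 0.052163) = -0.075636
  k2 = f(0.675000, 0.035145) = -0.050960
  k3 = f(0.675000, 0.040697) = -0.059011
  k4 = f(0.900000, 0.025608) = -0.037132
  y ← 0.052163 + (0.45/6)·(k1 + 2k2 + 2k3 + k4) = 0.027210
y(0.9) ≈ 0.0272

0.0272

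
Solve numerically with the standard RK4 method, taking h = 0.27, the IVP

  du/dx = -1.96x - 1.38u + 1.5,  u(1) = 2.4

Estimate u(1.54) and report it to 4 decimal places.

0.7379

RK4: k1 = f(x_n, u_n); k2 = f(x_n + h/2, u_n + (h/2)·k1); k3 = f(x_n + h/2, u_n + (h/2)·k2); k4 = f(x_n + h, u_n + h·k3); u_{n+1} = u_n + (h/6)·(k1 + 2k2 + 2k3 + k4).
x=1.000000, u=2.400000:
  k1 = f(1.000000, 2.400000) = -3.772000
  k2 = f(1.135000, 1.890780) = -3.333876
  k3 = f(1.135000, 1.949927) = -3.415499
  k4 = f(1.270000, 1.477815) = -3.028585
  u ← 2.400000 + (0.27/6)·(k1 + 2k2 + 2k3 + k4) = 1.486530
x=1.270000, u=1.486530:
  k1 = f(1.270000, 1.486530) = -3.040611
  k2 = f(1.405000, 1.076047) = -2.738745
  k3 = f(1.405000, 1.116799) = -2.794983
  k4 = f(1.540000, 0.731884) = -2.528401
  u ← 1.486530 + (0.27/6)·(k1 + 2k2 + 2k3 + k4) = 0.737889
u(1.54) ≈ 0.7379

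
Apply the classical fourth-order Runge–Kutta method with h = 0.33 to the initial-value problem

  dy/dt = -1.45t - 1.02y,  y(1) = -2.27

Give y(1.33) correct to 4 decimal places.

-2.0984

RK4: k1 = f(t_n, y_n); k2 = f(t_n + h/2, y_n + (h/2)·k1); k3 = f(t_n + h/2, y_n + (h/2)·k2); k4 = f(t_n + h, y_n + h·k3); y_{n+1} = y_n + (h/6)·(k1 + 2k2 + 2k3 + k4).
t=1.000000, y=-2.270000:
  k1 = f(1.000000, -2.270000) = 0.865400
  k2 = f(1.165000, -2.127209) = 0.480503
  k3 = f(1.165000, -2.190717) = 0.545281
  k4 = f(1.330000, -2.090057) = 0.203358
  y ← -2.270000 + (0.33/6)·(k1 + 2k2 + 2k3 + k4) = -2.098382
y(1.33) ≈ -2.0984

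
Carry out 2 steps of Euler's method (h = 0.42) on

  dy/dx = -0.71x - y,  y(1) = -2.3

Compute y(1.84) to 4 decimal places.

-1.3701

Euler: y_{n+1} = y_n + h·f(x_n, y_n).
x=1.000000, y=-2.300000: f=1.590000 → y ← -2.300000 + 0.42·1.590000 = -1.632200
x=1.420000, y=-1.632200: f=0.624000 → y ← -1.632200 + 0.42·0.624000 = -1.370120
y(1.84) ≈ -1.3701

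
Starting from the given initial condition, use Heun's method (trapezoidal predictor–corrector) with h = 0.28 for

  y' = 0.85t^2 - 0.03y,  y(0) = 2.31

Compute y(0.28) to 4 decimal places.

Heun: k1 = f(t_n, y_n); k2 = f(t_n + h, y_n + h·k1); y_{n+1} = y_n + (h/2)·(k1 + k2).
t=0.000000, y=2.310000:
  k1 = f(0.000000, 2.310000) = -0.069300
  k2 = f(0.280000, 2.290596) = -0.002078
  y ← 2.310000 + (0.28/2)·(-0.069300 + (-0.002078)) = 2.300007
y(0.28) ≈ 2.3000

2.3000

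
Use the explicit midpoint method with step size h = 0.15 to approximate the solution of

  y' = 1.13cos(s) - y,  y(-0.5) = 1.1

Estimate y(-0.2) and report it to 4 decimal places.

Midpoint: k1 = f(s_n, y_n); k2 = f(s_n + h/2, y_n + (h/2)·k1); y_{n+1} = y_n + h·k2.
s=-0.500000, y=1.100000:
  k1 = f(-0.500000, 1.100000) = -0.108332
  k2 = f(-0.425000, 1.091875) = -0.062401
  y ← 1.100000 + 0.15·(-0.062401) = 1.090640
s=-0.350000, y=1.090640:
  k1 = f(-0.350000, 1.090640) = -0.029149
  k2 = f(-0.275000, 1.088454) = -0.000913
  y ← 1.090640 + 0.15·(-0.000913) = 1.090503
y(-0.2) ≈ 1.0905

1.0905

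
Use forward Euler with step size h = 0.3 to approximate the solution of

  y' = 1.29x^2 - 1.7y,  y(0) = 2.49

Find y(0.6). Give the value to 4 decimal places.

Euler: y_{n+1} = y_n + h·f(x_n, y_n).
x=0.000000, y=2.490000: f=-4.233000 → y ← 2.490000 + 0.3·(-4.233000) = 1.220100
x=0.300000, y=1.220100: f=-1.958070 → y ← 1.220100 + 0.3·(-1.958070) = 0.632679
y(0.6) ≈ 0.6327

0.6327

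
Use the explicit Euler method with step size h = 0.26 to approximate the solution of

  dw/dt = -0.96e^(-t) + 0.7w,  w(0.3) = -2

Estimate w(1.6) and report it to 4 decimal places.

Euler: w_{n+1} = w_n + h·f(t_n, w_n).
t=0.300000, w=-2.000000: f=-2.111185 → w ← -2.000000 + 0.26·(-2.111185) = -2.548908
t=0.560000, w=-2.548908: f=-2.332596 → w ← -2.548908 + 0.26·(-2.332596) = -3.155383
t=0.820000, w=-3.155383: f=-2.631583 → w ← -3.155383 + 0.26·(-2.631583) = -3.839595
t=1.080000, w=-3.839595: f=-3.013728 → w ← -3.839595 + 0.26·(-3.013728) = -4.623164
t=1.340000, w=-4.623164: f=-3.487587 → w ← -4.623164 + 0.26·(-3.487587) = -5.529937
w(1.6) ≈ -5.5299

-5.5299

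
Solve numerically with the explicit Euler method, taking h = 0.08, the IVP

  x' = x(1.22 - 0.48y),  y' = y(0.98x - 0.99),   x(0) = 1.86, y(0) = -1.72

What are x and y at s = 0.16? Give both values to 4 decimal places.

2.5281, -2.0006

Euler on (x,y): x_{n+1} = x_n + h·x', y_{n+1} = y_n + h·y'.
0.000000: (1.860000, -1.720000); f=(3.804816, -1.432416) → (2.164385, -1.834593)
0.080000: (2.164385, -1.834593); f=(4.546518, -2.075104) → (2.528107, -2.000602)
(x(0.16), y(0.16)) ≈ (2.5281, -2.0006)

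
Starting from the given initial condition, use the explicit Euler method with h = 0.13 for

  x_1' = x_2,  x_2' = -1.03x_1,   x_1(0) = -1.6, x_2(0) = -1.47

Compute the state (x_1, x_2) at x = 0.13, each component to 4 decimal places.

-1.7911, -1.2558

Euler on (x_1,x_2): x_1_{n+1} = x_1_n + h·x_1', x_2_{n+1} = x_2_n + h·x_2'.
0.000000: (-1.600000, -1.470000); f=(-1.470000, 1.648000) → (-1.791100, -1.255760)
(x_1(0.13), x_2(0.13)) ≈ (-1.7911, -1.2558)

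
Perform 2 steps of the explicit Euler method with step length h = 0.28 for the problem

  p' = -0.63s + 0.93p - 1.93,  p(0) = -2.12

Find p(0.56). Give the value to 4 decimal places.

-4.6388

Euler: p_{n+1} = p_n + h·f(s_n, p_n).
s=0.000000, p=-2.120000: f=-3.901600 → p ← -2.120000 + 0.28·(-3.901600) = -3.212448
s=0.280000, p=-3.212448: f=-5.093977 → p ← -3.212448 + 0.28·(-5.093977) = -4.638761
p(0.56) ≈ -4.6388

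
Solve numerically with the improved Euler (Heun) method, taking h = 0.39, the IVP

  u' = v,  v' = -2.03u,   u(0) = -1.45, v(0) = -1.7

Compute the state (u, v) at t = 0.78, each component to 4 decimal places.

-1.7104, 1.2508

Heun on (u,v): k1 = f(t_n, state_n); k2 = f(t_n + h, state_n + h·k1); state_{n+1} = state_n + (h/2)·(k1 + k2).
0.000000: (-1.450000, -1.700000)
  k1 = (-1.700000, 2.943500)
  predictor → (-2.113000, -0.552035)
  k2 = (-0.552035, 4.289390)
  → (-1.889147, -0.289586)
0.390000: (-1.889147, -0.289586)
  k1 = (-0.289586, 3.834968)
  predictor → (-2.002086, 1.206051)
  k2 = (1.206051, 4.064234)
  → (-1.710436, 1.250758)
(u(0.78), v(0.78)) ≈ (-1.7104, 1.2508)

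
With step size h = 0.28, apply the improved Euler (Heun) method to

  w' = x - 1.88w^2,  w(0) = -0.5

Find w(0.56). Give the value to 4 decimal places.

-0.7723

Heun: k1 = f(x_n, w_n); k2 = f(x_n + h, w_n + h·k1); w_{n+1} = w_n + (h/2)·(k1 + k2).
x=0.000000, w=-0.500000:
  k1 = f(0.000000, -0.500000) = -0.470000
  k2 = f(0.280000, -0.631600) = -0.469967
  w ← -0.500000 + (0.28/2)·(-0.470000 + (-0.469967)) = -0.631595
x=0.280000, w=-0.631595:
  k1 = f(0.280000, -0.631595) = -0.469956
  k2 = f(0.560000, -0.763183) = -0.535003
  w ← -0.631595 + (0.28/2)·(-0.469956 + (-0.535003)) = -0.772290
w(0.56) ≈ -0.7723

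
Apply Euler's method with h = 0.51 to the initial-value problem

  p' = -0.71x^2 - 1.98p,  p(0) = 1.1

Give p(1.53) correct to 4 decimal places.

-0.3758

Euler: p_{n+1} = p_n + h·f(x_n, p_n).
x=0.000000, p=1.100000: f=-2.178000 → p ← 1.100000 + 0.51·(-2.178000) = -0.010780
x=0.510000, p=-0.010780: f=-0.163327 → p ← -0.010780 + 0.51·(-0.163327) = -0.094077
x=1.020000, p=-0.094077: f=-0.552412 → p ← -0.094077 + 0.51·(-0.552412) = -0.375807
p(1.53) ≈ -0.3758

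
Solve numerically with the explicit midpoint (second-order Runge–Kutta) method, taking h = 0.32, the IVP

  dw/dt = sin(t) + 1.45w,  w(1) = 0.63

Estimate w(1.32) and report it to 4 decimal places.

1.3460

Midpoint: k1 = f(t_n, w_n); k2 = f(t_n + h/2, w_n + (h/2)·k1); w_{n+1} = w_n + h·k2.
t=1.000000, w=0.630000:
  k1 = f(1.000000, 0.630000) = 1.754971
  k2 = f(1.160000, 0.910795) = 2.237456
  w ← 0.630000 + 0.32·2.237456 = 1.345986
w(1.32) ≈ 1.3460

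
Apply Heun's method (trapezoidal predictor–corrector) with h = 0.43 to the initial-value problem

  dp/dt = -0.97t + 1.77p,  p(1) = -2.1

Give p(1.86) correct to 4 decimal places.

-11.1095

Heun: k1 = f(t_n, p_n); k2 = f(t_n + h, p_n + h·k1); p_{n+1} = p_n + (h/2)·(k1 + k2).
t=1.000000, p=-2.100000:
  k1 = f(1.000000, -2.100000) = -4.687000
  k2 = f(1.430000, -4.115410) = -8.671376
  p ← -2.100000 + (0.43/2)·(-4.687000 + (-8.671376)) = -4.972051
t=1.430000, p=-4.972051:
  k1 = f(1.430000, -4.972051) = -10.187630
  k2 = f(1.860000, -9.352732) = -18.358535
  p ← -4.972051 + (0.43/2)·(-10.187630 + (-18.358535)) = -11.109476
p(1.86) ≈ -11.1095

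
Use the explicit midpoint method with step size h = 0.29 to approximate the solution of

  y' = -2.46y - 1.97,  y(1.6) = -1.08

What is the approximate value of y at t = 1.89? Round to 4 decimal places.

Midpoint: k1 = f(t_n, y_n); k2 = f(t_n + h/2, y_n + (h/2)·k1); y_{n+1} = y_n + h·k2.
t=1.600000, y=-1.080000:
  k1 = f(1.600000, -1.080000) = 0.686800
  k2 = f(1.745000, -0.980414) = 0.441818
  y ← -1.080000 + 0.29·0.441818 = -0.951873
y(1.89) ≈ -0.9519

-0.9519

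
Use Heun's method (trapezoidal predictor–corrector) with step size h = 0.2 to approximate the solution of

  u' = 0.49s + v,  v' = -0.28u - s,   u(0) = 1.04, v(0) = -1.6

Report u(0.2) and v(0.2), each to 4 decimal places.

0.7240, -1.6693

Heun on (u,v): k1 = f(s_n, state_n); k2 = f(s_n + h, state_n + h·k1); state_{n+1} = state_n + (h/2)·(k1 + k2).
0.000000: (1.040000, -1.600000)
  k1 = (-1.600000, -0.291200)
  predictor → (0.720000, -1.658240)
  k2 = (-1.560240, -0.401600)
  → (0.723976, -1.669280)
(u(0.2), v(0.2)) ≈ (0.7240, -1.6693)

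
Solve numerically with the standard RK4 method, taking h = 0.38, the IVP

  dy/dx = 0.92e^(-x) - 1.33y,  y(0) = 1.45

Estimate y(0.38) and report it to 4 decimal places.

1.0995

RK4: k1 = f(x_n, y_n); k2 = f(x_n + h/2, y_n + (h/2)·k1); k3 = f(x_n + h/2, y_n + (h/2)·k2); k4 = f(x_n + h, y_n + h·k3); y_{n+1} = y_n + (h/6)·(k1 + 2k2 + 2k3 + k4).
x=0.000000, y=1.450000:
  k1 = f(0.000000, 1.450000) = -1.008500
  k2 = f(0.190000, 1.258385) = -0.912850
  k3 = f(0.190000, 1.276559) = -0.937020
  k4 = f(0.380000, 1.093932) = -0.825777
  y ← 1.450000 + (0.38/6)·(k1 + 2k2 + 2k3 + k4) = 1.099512
y(0.38) ≈ 1.0995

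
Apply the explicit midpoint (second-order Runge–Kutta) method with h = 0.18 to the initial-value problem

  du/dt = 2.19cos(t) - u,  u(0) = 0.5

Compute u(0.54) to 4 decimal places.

Midpoint: k1 = f(t_n, u_n); k2 = f(t_n + h/2, u_n + (h/2)·k1); u_{n+1} = u_n + h·k2.
t=0.000000, u=0.500000:
  k1 = f(0.000000, 0.500000) = 1.690000
  k2 = f(0.090000, 0.652100) = 1.529036
  u ← 0.500000 + 0.18·1.529036 = 0.775227
t=0.180000, u=0.775227:
  k1 = f(0.180000, 0.775227) = 1.379391
  k2 = f(0.270000, 0.899372) = 1.211286
  u ← 0.775227 + 0.18·1.211286 = 0.993258
t=0.360000, u=0.993258:
  k1 = f(0.360000, 0.993258) = 1.056356
  k2 = f(0.450000, 1.088330) = 0.883649
  u ← 0.993258 + 0.18·0.883649 = 1.152315
u(0.54) ≈ 1.1523

1.1523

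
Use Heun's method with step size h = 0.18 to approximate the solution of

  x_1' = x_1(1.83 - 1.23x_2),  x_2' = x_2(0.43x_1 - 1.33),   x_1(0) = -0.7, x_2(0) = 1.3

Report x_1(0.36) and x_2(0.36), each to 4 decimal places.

Heun on (x_1,x_2): k1 = f(t_n, state_n); k2 = f(t_n + h, state_n + h·k1); state_{n+1} = state_n + (h/2)·(k1 + k2).
0.000000: (-0.700000, 1.300000)
  k1 = (-0.161700, -2.120300)
  predictor → (-0.729106, 0.918346)
  k2 = (-0.510691, -1.509316)
  → (-0.760515, 0.973335)
0.180000: (-0.760515, 0.973335)
  k1 = (-0.481253, -1.612836)
  predictor → (-0.847141, 0.683024)
  k2 = (-0.838568, -1.157227)
  → (-0.879299, 0.724029)
(x_1(0.36), x_2(0.36)) ≈ (-0.8793, 0.7240)

-0.8793, 0.7240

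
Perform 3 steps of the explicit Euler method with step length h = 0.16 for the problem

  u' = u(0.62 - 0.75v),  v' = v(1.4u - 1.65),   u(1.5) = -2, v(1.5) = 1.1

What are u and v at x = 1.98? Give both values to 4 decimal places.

-2.2328, 0.0265

Euler on (u,v): u_{n+1} = u_n + h·u', v_{n+1} = v_n + h·v'.
1.500000: (-2.000000, 1.100000); f=(0.410000, -4.895000) → (-1.934400, 0.316800)
1.660000: (-1.934400, 0.316800); f=(-0.739715, -1.380665) → (-2.052754, 0.095894)
1.820000: (-2.052754, 0.095894); f=(-1.125073, -0.433809) → (-2.232766, 0.026484)
(u(1.98), v(1.98)) ≈ (-2.2328, 0.0265)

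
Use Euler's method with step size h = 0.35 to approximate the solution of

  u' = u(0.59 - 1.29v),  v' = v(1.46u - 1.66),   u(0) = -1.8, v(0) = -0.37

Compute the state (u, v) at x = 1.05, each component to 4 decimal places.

Euler on (u,v): u_{n+1} = u_n + h·u', v_{n+1} = v_n + h·v'.
0.000000: (-1.800000, -0.370000); f=(-1.921140, 1.586560) → (-2.472399, 0.185296)
0.350000: (-2.472399, 0.185296); f=(-0.867733, -0.976455) → (-2.776106, -0.156463)
0.700000: (-2.776106, -0.156463); f=(-2.198225, 0.893892) → (-3.545484, 0.156399)
(u(1.05), v(1.05)) ≈ (-3.5455, 0.1564)

-3.5455, 0.1564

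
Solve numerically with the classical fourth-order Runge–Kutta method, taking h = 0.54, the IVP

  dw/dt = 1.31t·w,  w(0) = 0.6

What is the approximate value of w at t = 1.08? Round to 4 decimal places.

RK4: k1 = f(t_n, w_n); k2 = f(t_n + h/2, w_n + (h/2)·k1); k3 = f(t_n + h/2, w_n + (h/2)·k2); k4 = f(t_n + h, w_n + h·k3); w_{n+1} = w_n + (h/6)·(k1 + 2k2 + 2k3 + k4).
t=0.000000, w=0.600000:
  k1 = f(0.000000, 0.600000) = 0.000000
  k2 = f(0.270000, 0.600000) = 0.212220
  k3 = f(0.270000, 0.657299) = 0.232487
  k4 = f(0.540000, 0.725543) = 0.513249
  w ← 0.600000 + (0.54/6)·(k1 + 2k2 + 2k3 + k4) = 0.726240
t=0.540000, w=0.726240:
  k1 = f(0.540000, 0.726240) = 0.513742
  k2 = f(0.810000, 0.864950) = 0.917798
  k3 = f(0.810000, 0.974045) = 1.033559
  k4 = f(1.080000, 1.284362) = 1.817115
  w ← 0.726240 + (0.54/6)·(k1 + 2k2 + 2k3 + k4) = 1.287261
w(1.08) ≈ 1.2873

1.2873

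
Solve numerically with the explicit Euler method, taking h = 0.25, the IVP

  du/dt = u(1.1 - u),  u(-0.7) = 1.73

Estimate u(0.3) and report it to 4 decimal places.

Euler: u_{n+1} = u_n + h·f(t_n, u_n).
t=-0.700000, u=1.730000: f=-1.089900 → u ← 1.730000 + 0.25·(-1.089900) = 1.457525
t=-0.450000, u=1.457525: f=-0.521102 → u ← 1.457525 + 0.25·(-0.521102) = 1.327250
t=-0.200000, u=1.327250: f=-0.301617 → u ← 1.327250 + 0.25·(-0.301617) = 1.251845
t=0.050000, u=1.251845: f=-0.190087 → u ← 1.251845 + 0.25·(-0.190087) = 1.204324
u(0.3) ≈ 1.2043

1.2043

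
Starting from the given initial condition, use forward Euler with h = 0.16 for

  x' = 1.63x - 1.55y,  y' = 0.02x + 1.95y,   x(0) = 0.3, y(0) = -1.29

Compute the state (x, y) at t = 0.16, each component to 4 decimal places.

0.6982, -1.6915

Euler on (x,y): x_{n+1} = x_n + h·x', y_{n+1} = y_n + h·y'.
0.000000: (0.300000, -1.290000); f=(2.488500, -2.509500) → (0.698160, -1.691520)
(x(0.16), y(0.16)) ≈ (0.6982, -1.6915)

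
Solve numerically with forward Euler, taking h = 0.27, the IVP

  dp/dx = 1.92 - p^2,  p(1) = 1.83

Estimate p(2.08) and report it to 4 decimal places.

Euler: p_{n+1} = p_n + h·f(x_n, p_n).
x=1.000000, p=1.830000: f=-1.428900 → p ← 1.830000 + 0.27·(-1.428900) = 1.444197
x=1.270000, p=1.444197: f=-0.165705 → p ← 1.444197 + 0.27·(-0.165705) = 1.399457
x=1.540000, p=1.399457: f=-0.038479 → p ← 1.399457 + 0.27·(-0.038479) = 1.389067
x=1.810000, p=1.389067: f=-0.009508 → p ← 1.389067 + 0.27·(-0.009508) = 1.386500
p(2.08) ≈ 1.3865

1.3865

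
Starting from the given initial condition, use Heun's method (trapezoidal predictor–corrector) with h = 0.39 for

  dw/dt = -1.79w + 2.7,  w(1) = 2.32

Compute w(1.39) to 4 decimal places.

1.9512

Heun: k1 = f(t_n, w_n); k2 = f(t_n + h, w_n + h·k1); w_{n+1} = w_n + (h/2)·(k1 + k2).
t=1.000000, w=2.320000:
  k1 = f(1.000000, 2.320000) = -1.452800
  k2 = f(1.390000, 1.753408) = -0.438600
  w ← 2.320000 + (0.39/2)·(-1.452800 + (-0.438600)) = 1.951177
w(1.39) ≈ 1.9512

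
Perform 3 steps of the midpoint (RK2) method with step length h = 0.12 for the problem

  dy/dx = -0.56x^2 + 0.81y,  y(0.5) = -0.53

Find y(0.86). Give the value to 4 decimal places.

-0.8161

Midpoint: k1 = f(x_n, y_n); k2 = f(x_n + h/2, y_n + (h/2)·k1); y_{n+1} = y_n + h·k2.
x=0.500000, y=-0.530000:
  k1 = f(0.500000, -0.530000) = -0.569300
  k2 = f(0.560000, -0.564158) = -0.632584
  y ← -0.530000 + 0.12·(-0.632584) = -0.605910
x=0.620000, y=-0.605910:
  k1 = f(0.620000, -0.605910) = -0.706051
  k2 = f(0.680000, -0.648273) = -0.784045
  y ← -0.605910 + 0.12·(-0.784045) = -0.699996
x=0.740000, y=-0.699996:
  k1 = f(0.740000, -0.699996) = -0.873652
  k2 = f(0.800000, -0.752415) = -0.967856
  y ← -0.699996 + 0.12·(-0.967856) = -0.816138
y(0.86) ≈ -0.8161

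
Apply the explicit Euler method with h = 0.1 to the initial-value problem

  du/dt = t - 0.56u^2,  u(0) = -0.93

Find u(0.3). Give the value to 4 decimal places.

-1.0605

Euler: u_{n+1} = u_n + h·f(t_n, u_n).
t=0.000000, u=-0.930000: f=-0.484344 → u ← -0.930000 + 0.1·(-0.484344) = -0.978434
t=0.100000, u=-0.978434: f=-0.436107 → u ← -0.978434 + 0.1·(-0.436107) = -1.022045
t=0.200000, u=-1.022045: f=-0.384963 → u ← -1.022045 + 0.1·(-0.384963) = -1.060541
u(0.3) ≈ -1.0605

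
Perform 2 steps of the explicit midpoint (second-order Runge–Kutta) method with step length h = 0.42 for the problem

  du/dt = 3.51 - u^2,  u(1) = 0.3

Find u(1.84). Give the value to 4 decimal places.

Midpoint: k1 = f(t_n, u_n); k2 = f(t_n + h/2, u_n + (h/2)·k1); u_{n+1} = u_n + h·k2.
t=1.000000, u=0.300000:
  k1 = f(1.000000, 0.300000) = 3.420000
  k2 = f(1.210000, 1.018200) = 2.473269
  u ← 0.300000 + 0.42·2.473269 = 1.338773
t=1.420000, u=1.338773:
  k1 = f(1.420000, 1.338773) = 1.717687
  k2 = f(1.630000, 1.699487) = 0.621743
  u ← 1.338773 + 0.42·0.621743 = 1.599905
u(1.84) ≈ 1.5999

1.5999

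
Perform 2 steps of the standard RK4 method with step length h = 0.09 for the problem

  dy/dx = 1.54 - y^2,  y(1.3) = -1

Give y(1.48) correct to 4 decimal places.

-0.8838

RK4: k1 = f(x_n, y_n); k2 = f(x_n + h/2, y_n + (h/2)·k1); k3 = f(x_n + h/2, y_n + (h/2)·k2); k4 = f(x_n + h, y_n + h·k3); y_{n+1} = y_n + (h/6)·(k1 + 2k2 + 2k3 + k4).
x=1.300000, y=-1.000000:
  k1 = f(1.300000, -1.000000) = 0.540000
  k2 = f(1.345000, -0.975700) = 0.588010
  k3 = f(1.345000, -0.973540) = 0.592221
  k4 = f(1.390000, -0.946700) = 0.643759
  y ← -1.000000 + (0.09/6)·(k1 + 2k2 + 2k3 + k4) = -0.946837
x=1.390000, y=-0.946837:
  k1 = f(1.390000, -0.946837) = 0.643500
  k2 = f(1.435000, -0.917879) = 0.697498
  k3 = f(1.435000, -0.915449) = 0.701953
  k4 = f(1.480000, -0.883661) = 0.759143
  y ← -0.946837 + (0.09/6)·(k1 + 2k2 + 2k3 + k4) = -0.883814
y(1.48) ≈ -0.8838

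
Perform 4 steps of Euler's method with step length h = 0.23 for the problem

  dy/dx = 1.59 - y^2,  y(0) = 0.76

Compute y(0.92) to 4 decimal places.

Euler: y_{n+1} = y_n + h·f(x_n, y_n).
x=0.000000, y=0.760000: f=1.012400 → y ← 0.760000 + 0.23·1.012400 = 0.992852
x=0.230000, y=0.992852: f=0.604245 → y ← 0.992852 + 0.23·0.604245 = 1.131828
x=0.460000, y=1.131828: f=0.308965 → y ← 1.131828 + 0.23·0.308965 = 1.202890
x=0.690000, y=1.202890: f=0.143055 → y ← 1.202890 + 0.23·0.143055 = 1.235793
y(0.92) ≈ 1.2358

1.2358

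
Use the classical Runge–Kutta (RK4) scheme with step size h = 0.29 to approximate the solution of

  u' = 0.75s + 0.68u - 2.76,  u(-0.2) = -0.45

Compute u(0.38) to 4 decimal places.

RK4: k1 = f(s_n, u_n); k2 = f(s_n + h/2, u_n + (h/2)·k1); k3 = f(s_n + h/2, u_n + (h/2)·k2); k4 = f(s_n + h, u_n + h·k3); u_{n+1} = u_n + (h/6)·(k1 + 2k2 + 2k3 + k4).
s=-0.200000, u=-0.450000:
  k1 = f(-0.200000, -0.450000) = -3.216000
  k2 = f(-0.055000, -0.916320) = -3.424348
  k3 = f(-0.055000, -0.946530) = -3.444891
  k4 = f(0.090000, -1.449018) = -3.677832
  u ← -0.450000 + (0.29/6)·(k1 + 2k2 + 2k3 + k4) = -1.447228
s=0.090000, u=-1.447228:
  k1 = f(0.090000, -1.447228) = -3.676615
  k2 = f(0.235000, -1.980337) = -3.930379
  k3 = f(0.235000, -2.017133) = -3.955401
  k4 = f(0.380000, -2.594294) = -4.239120
  u ← -1.447228 + (0.29/6)·(k1 + 2k2 + 2k3 + k4) = -2.592114
u(0.38) ≈ -2.5921

-2.5921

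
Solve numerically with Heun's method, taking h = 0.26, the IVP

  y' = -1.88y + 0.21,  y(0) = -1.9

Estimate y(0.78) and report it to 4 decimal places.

Heun: k1 = f(x_n, y_n); k2 = f(x_n + h, y_n + h·k1); y_{n+1} = y_n + (h/2)·(k1 + k2).
x=0.000000, y=-1.900000:
  k1 = f(0.000000, -1.900000) = 3.782000
  k2 = f(0.260000, -0.916680) = 1.933358
  y ← -1.900000 + (0.26/2)·(3.782000 + 1.933358) = -1.157003
x=0.260000, y=-1.157003:
  k1 = f(0.260000, -1.157003) = 2.385166
  k2 = f(0.520000, -0.536860) = 1.219297
  y ← -1.157003 + (0.26/2)·(2.385166 + 1.219297) = -0.688423
x=0.520000, y=-0.688423:
  k1 = f(0.520000, -0.688423) = 1.504236
  k2 = f(0.780000, -0.297322) = 0.768965
  y ← -0.688423 + (0.26/2)·(1.504236 + 0.768965) = -0.392907
y(0.78) ≈ -0.3929

-0.3929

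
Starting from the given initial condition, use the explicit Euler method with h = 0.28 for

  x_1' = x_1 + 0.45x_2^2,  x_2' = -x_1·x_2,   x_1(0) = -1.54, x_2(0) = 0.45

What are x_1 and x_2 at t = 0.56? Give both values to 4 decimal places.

Euler on (x_1,x_2): x_1_{n+1} = x_1_n + h·x_1', x_2_{n+1} = x_2_n + h·x_2'.
0.000000: (-1.540000, 0.450000); f=(-1.448875, 0.693000) → (-1.945685, 0.644040)
0.280000: (-1.945685, 0.644040); f=(-1.759031, 1.253099) → (-2.438214, 0.994908)
(x_1(0.56), x_2(0.56)) ≈ (-2.4382, 0.9949)

-2.4382, 0.9949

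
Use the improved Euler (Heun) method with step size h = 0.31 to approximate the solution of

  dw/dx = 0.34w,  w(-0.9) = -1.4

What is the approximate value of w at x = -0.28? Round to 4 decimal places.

-1.7279

Heun: k1 = f(x_n, w_n); k2 = f(x_n + h, w_n + h·k1); w_{n+1} = w_n + (h/2)·(k1 + k2).
x=-0.900000, w=-1.400000:
  k1 = f(-0.900000, -1.400000) = -0.476000
  k2 = f(-0.590000, -1.547560) = -0.526170
  w ← -1.400000 + (0.31/2)·(-0.476000 + (-0.526170)) = -1.555336
x=-0.590000, w=-1.555336:
  k1 = f(-0.590000, -1.555336) = -0.528814
  k2 = f(-0.280000, -1.719269) = -0.584551
  w ← -1.555336 + (0.31/2)·(-0.528814 + (-0.584551)) = -1.727908
w(-0.28) ≈ -1.7279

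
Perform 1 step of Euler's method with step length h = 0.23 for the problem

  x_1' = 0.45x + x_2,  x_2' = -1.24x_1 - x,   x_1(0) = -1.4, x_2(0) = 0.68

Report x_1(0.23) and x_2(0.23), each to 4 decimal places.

-1.2436, 1.0793

Euler on (x_1,x_2): x_1_{n+1} = x_1_n + h·x_1', x_2_{n+1} = x_2_n + h·x_2'.
0.000000: (-1.400000, 0.680000); f=(0.680000, 1.736000) → (-1.243600, 1.079280)
(x_1(0.23), x_2(0.23)) ≈ (-1.2436, 1.0793)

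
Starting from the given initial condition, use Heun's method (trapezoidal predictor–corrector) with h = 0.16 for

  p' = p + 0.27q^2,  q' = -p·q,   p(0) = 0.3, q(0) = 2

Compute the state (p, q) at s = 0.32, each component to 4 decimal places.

Heun on (p,q): k1 = f(s_n, state_n); k2 = f(s_n + h, state_n + h·k1); state_{n+1} = state_n + (h/2)·(k1 + k2).
0.000000: (0.300000, 2.000000)
  k1 = (1.380000, -0.600000)
  predictor → (0.520800, 1.904000)
  k2 = (1.499608, -0.991603)
  → (0.530369, 1.872672)
0.160000: (0.530369, 1.872672)
  k1 = (1.477232, -0.993206)
  predictor → (0.766726, 1.713759)
  k2 = (1.559707, -1.313983)
  → (0.773324, 1.688097)
(p(0.32), q(0.32)) ≈ (0.7733, 1.6881)

0.7733, 1.6881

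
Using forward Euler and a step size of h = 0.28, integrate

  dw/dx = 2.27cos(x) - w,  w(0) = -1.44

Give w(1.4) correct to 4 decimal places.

Euler: w_{n+1} = w_n + h·f(x_n, w_n).
x=0.000000, w=-1.440000: f=3.710000 → w ← -1.440000 + 0.28·3.710000 = -0.401200
x=0.280000, w=-0.401200: f=2.582796 → w ← -0.401200 + 0.28·2.582796 = 0.321983
x=0.560000, w=0.321983: f=1.601286 → w ← 0.321983 + 0.28·1.601286 = 0.770343
x=0.840000, w=0.770343: f=0.744798 → w ← 0.770343 + 0.28·0.744798 = 0.978886
x=1.120000, w=0.978886: f=0.010113 → w ← 0.978886 + 0.28·0.010113 = 0.981718
w(1.4) ≈ 0.9817

0.9817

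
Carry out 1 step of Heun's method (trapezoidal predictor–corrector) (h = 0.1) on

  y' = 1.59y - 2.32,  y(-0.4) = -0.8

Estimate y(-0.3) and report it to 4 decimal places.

-1.1878

Heun: k1 = f(s_n, y_n); k2 = f(s_n + h, y_n + h·k1); y_{n+1} = y_n + (h/2)·(k1 + k2).
s=-0.400000, y=-0.800000:
  k1 = f(-0.400000, -0.800000) = -3.592000
  k2 = f(-0.300000, -1.159200) = -4.163128
  y ← -0.800000 + (0.1/2)·(-3.592000 + (-4.163128)) = -1.187756
y(-0.3) ≈ -1.1878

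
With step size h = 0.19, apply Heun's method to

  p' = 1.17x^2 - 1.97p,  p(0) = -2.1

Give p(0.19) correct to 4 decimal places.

Heun: k1 = f(x_n, p_n); k2 = f(x_n + h, p_n + h·k1); p_{n+1} = p_n + (h/2)·(k1 + k2).
x=0.000000, p=-2.100000:
  k1 = f(0.000000, -2.100000) = 4.137000
  k2 = f(0.190000, -1.313970) = 2.630758
  p ← -2.100000 + (0.19/2)·(4.137000 + 2.630758) = -1.457063
p(0.19) ≈ -1.4571

-1.4571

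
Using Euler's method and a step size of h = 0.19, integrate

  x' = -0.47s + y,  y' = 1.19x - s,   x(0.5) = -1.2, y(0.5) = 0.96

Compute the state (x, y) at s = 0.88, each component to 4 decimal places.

-1.0111, 0.2224

Euler on (x,y): x_{n+1} = x_n + h·x', y_{n+1} = y_n + h·y'.
0.500000: (-1.200000, 0.960000); f=(0.725000, -1.928000) → (-1.062250, 0.593680)
0.690000: (-1.062250, 0.593680); f=(0.269380, -1.954077) → (-1.011068, 0.222405)
(x(0.88), y(0.88)) ≈ (-1.0111, 0.2224)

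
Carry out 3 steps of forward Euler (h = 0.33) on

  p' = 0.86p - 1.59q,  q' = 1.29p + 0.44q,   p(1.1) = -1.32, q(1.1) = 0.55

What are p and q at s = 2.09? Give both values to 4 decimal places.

-2.9122, -1.9768

Euler on (p,q): p_{n+1} = p_n + h·p', q_{n+1} = q_n + h·q'.
1.100000: (-1.320000, 0.550000); f=(-2.009700, -1.460800) → (-1.983201, 0.067936)
1.430000: (-1.983201, 0.067936); f=(-1.813571, -2.528437) → (-2.581679, -0.766448)
1.760000: (-2.581679, -0.766448); f=(-1.001591, -3.667604) → (-2.912205, -1.976758)
(p(2.09), q(2.09)) ≈ (-2.9122, -1.9768)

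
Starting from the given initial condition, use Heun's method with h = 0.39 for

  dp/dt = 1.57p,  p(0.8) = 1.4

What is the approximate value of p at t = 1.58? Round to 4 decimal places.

4.5348

Heun: k1 = f(t_n, p_n); k2 = f(t_n + h, p_n + h·k1); p_{n+1} = p_n + (h/2)·(k1 + k2).
t=0.800000, p=1.400000:
  k1 = f(0.800000, 1.400000) = 2.198000
  k2 = f(1.190000, 2.257220) = 3.543835
  p ← 1.400000 + (0.39/2)·(2.198000 + 3.543835) = 2.519658
t=1.190000, p=2.519658:
  k1 = f(1.190000, 2.519658) = 3.955863
  k2 = f(1.580000, 4.062444) = 6.378038
  p ← 2.519658 + (0.39/2)·(3.955863 + 6.378038) = 4.534769
p(1.58) ≈ 4.5348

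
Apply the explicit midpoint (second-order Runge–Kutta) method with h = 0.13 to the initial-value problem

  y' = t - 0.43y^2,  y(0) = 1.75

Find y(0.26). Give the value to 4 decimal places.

Midpoint: k1 = f(t_n, y_n); k2 = f(t_n + h/2, y_n + (h/2)·k1); y_{n+1} = y_n + h·k2.
t=0.000000, y=1.750000:
  k1 = f(0.000000, 1.750000) = -1.316875
  k2 = f(0.065000, 1.664403) = -1.126202
  y ← 1.750000 + 0.13·(-1.126202) = 1.603594
t=0.130000, y=1.603594:
  k1 = f(0.130000, 1.603594) = -0.975750
  k2 = f(0.195000, 1.540170) = -0.825013
  y ← 1.603594 + 0.13·(-0.825013) = 1.496342
y(0.26) ≈ 1.4963

1.4963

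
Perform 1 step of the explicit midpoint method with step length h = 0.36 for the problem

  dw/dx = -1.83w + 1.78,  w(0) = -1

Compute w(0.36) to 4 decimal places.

Midpoint: k1 = f(x_n, w_n); k2 = f(x_n + h/2, w_n + (h/2)·k1); w_{n+1} = w_n + h·k2.
x=0.000000, w=-1.000000:
  k1 = f(0.000000, -1.000000) = 3.610000
  k2 = f(0.180000, -0.350200) = 2.420866
  w ← -1.000000 + 0.36·2.420866 = -0.128488
w(0.36) ≈ -0.1285

-0.1285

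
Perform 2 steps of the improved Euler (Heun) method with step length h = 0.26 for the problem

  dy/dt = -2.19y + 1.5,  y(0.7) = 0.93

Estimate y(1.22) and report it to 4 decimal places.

Heun: k1 = f(t_n, y_n); k2 = f(t_n + h, y_n + h·k1); y_{n+1} = y_n + (h/2)·(k1 + k2).
t=0.700000, y=0.930000:
  k1 = f(0.700000, 0.930000) = -0.536700
  k2 = f(0.960000, 0.790458) = -0.231103
  y ← 0.930000 + (0.26/2)·(-0.536700 + (-0.231103)) = 0.830186
t=0.960000, y=0.830186:
  k1 = f(0.960000, 0.830186) = -0.318106
  k2 = f(1.220000, 0.747478) = -0.136977
  y ← 0.830186 + (0.26/2)·(-0.318106 + (-0.136977)) = 0.771025
y(1.22) ≈ 0.7710

0.7710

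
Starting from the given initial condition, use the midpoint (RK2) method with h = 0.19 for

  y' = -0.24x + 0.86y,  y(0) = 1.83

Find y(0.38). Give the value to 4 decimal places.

Midpoint: k1 = f(x_n, y_n); k2 = f(x_n + h/2, y_n + (h/2)·k1); y_{n+1} = y_n + h·k2.
x=0.000000, y=1.830000:
  k1 = f(0.000000, 1.830000) = 1.573800
  k2 = f(0.095000, 1.979511) = 1.679579
  y ← 1.830000 + 0.19·1.679579 = 2.149120
x=0.190000, y=2.149120:
  k1 = f(0.190000, 2.149120) = 1.802643
  k2 = f(0.285000, 2.320371) = 1.927119
  y ← 2.149120 + 0.19·1.927119 = 2.515273
y(0.38) ≈ 2.5153

2.5153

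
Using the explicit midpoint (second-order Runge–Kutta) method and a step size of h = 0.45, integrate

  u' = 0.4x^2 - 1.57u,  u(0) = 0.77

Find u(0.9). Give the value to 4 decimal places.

0.3012

Midpoint: k1 = f(x_n, u_n); k2 = f(x_n + h/2, u_n + (h/2)·k1); u_{n+1} = u_n + h·k2.
x=0.000000, u=0.770000:
  k1 = f(0.000000, 0.770000) = -1.208900
  k2 = f(0.225000, 0.497997) = -0.761606
  u ← 0.770000 + 0.45·(-0.761606) = 0.427277
x=0.450000, u=0.427277:
  k1 = f(0.450000, 0.427277) = -0.589825
  k2 = f(0.675000, 0.294567) = -0.280220
  u ← 0.427277 + 0.45·(-0.280220) = 0.301178
u(0.9) ≈ 0.3012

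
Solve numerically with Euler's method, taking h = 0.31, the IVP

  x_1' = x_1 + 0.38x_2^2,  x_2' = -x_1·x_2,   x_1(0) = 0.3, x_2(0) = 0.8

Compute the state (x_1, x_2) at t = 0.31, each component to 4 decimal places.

0.4684, 0.7256

Euler on (x_1,x_2): x_1_{n+1} = x_1_n + h·x_1', x_2_{n+1} = x_2_n + h·x_2'.
0.000000: (0.300000, 0.800000); f=(0.543200, -0.240000) → (0.468392, 0.725600)
(x_1(0.31), x_2(0.31)) ≈ (0.4684, 0.7256)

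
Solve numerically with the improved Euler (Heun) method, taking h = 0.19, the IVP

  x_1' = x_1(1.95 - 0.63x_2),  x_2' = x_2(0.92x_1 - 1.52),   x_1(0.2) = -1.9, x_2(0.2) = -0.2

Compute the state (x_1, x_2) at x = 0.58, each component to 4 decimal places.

-4.0279, -0.0552

Heun on (x_1,x_2): k1 = f(x_n, state_n); k2 = f(x_n + h, state_n + h·k1); state_{n+1} = state_n + (h/2)·(k1 + k2).
0.200000: (-1.900000, -0.200000)
  k1 = (-3.944400, 0.653600)
  predictor → (-2.649436, -0.075816)
  k2 = (-5.292948, 0.300040)
  → (-2.777548, -0.109404)
0.390000: (-2.777548, -0.109404)
  k1 = (-5.607660, 0.445860)
  predictor → (-3.843004, -0.024691)
  k2 = (-7.553636, 0.124826)
  → (-4.027871, -0.055189)
(x_1(0.58), x_2(0.58)) ≈ (-4.0279, -0.0552)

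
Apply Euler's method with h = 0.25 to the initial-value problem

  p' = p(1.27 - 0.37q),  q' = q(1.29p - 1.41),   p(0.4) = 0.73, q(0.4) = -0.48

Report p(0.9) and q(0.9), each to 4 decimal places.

1.3488, -0.4103

Euler on (p,q): p_{n+1} = p_n + h·p', q_{n+1} = q_n + h·q'.
0.400000: (0.730000, -0.480000); f=(1.056748, 0.224784) → (0.994187, -0.423804)
0.650000: (0.994187, -0.423804); f=(1.418513, 0.054034) → (1.348815, -0.410295)
(p(0.9), q(0.9)) ≈ (1.3488, -0.4103)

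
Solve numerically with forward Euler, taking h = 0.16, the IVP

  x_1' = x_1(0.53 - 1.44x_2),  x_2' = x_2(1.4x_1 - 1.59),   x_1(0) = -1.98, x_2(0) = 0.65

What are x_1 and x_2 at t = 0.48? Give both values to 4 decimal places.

Euler on (x_1,x_2): x_1_{n+1} = x_1_n + h·x_1', x_2_{n+1} = x_2_n + h·x_2'.
0.000000: (-1.980000, 0.650000); f=(0.803880, -2.835300) → (-1.851379, 0.196352)
0.160000: (-1.851379, 0.196352); f=(-0.457759, -0.821130) → (-1.924621, 0.064971)
0.320000: (-1.924621, 0.064971); f=(-0.839985, -0.278367) → (-2.059018, 0.020432)
(x_1(0.48), x_2(0.48)) ≈ (-2.0590, 0.0204)

-2.0590, 0.0204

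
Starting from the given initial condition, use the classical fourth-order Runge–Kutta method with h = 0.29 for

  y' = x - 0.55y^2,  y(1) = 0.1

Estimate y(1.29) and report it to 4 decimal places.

0.4203

RK4: k1 = f(x_n, y_n); k2 = f(x_n + h/2, y_n + (h/2)·k1); k3 = f(x_n + h/2, y_n + (h/2)·k2); k4 = f(x_n + h, y_n + h·k3); y_{n+1} = y_n + (h/6)·(k1 + 2k2 + 2k3 + k4).
x=1.000000, y=0.100000:
  k1 = f(1.000000, 0.100000) = 0.994500
  k2 = f(1.145000, 0.244203) = 1.112201
  k3 = f(1.145000, 0.261269) = 1.107456
  k4 = f(1.290000, 0.421162) = 1.192442
  y ← 0.100000 + (0.29/6)·(k1 + 2k2 + 2k3 + k4) = 0.420269
y(1.29) ≈ 0.4203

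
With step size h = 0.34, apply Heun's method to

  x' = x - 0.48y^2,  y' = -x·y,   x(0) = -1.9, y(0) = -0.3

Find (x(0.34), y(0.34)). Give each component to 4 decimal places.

-2.6856, -0.6119

Heun on (x,y): k1 = f(t_n, state_n); k2 = f(t_n + h, state_n + h·k1); state_{n+1} = state_n + (h/2)·(k1 + k2).
0.000000: (-1.900000, -0.300000)
  k1 = (-1.943200, -0.570000)
  predictor → (-2.560688, -0.493800)
  k2 = (-2.677730, -1.264468)
  → (-2.685558, -0.611860)
(x(0.34), y(0.34)) ≈ (-2.6856, -0.6119)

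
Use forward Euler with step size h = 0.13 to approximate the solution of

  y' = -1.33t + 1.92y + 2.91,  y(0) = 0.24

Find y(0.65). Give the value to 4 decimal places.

3.5453

Euler: y_{n+1} = y_n + h·f(t_n, y_n).
t=0.000000, y=0.240000: f=3.370800 → y ← 0.240000 + 0.13·3.370800 = 0.678204
t=0.130000, y=0.678204: f=4.039252 → y ← 0.678204 + 0.13·4.039252 = 1.203307
t=0.260000, y=1.203307: f=4.874549 → y ← 1.203307 + 0.13·4.874549 = 1.836998
t=0.390000, y=1.836998: f=5.918336 → y ← 1.836998 + 0.13·5.918336 = 2.606382
t=0.520000, y=2.606382: f=7.222653 → y ← 2.606382 + 0.13·7.222653 = 3.545327
y(0.65) ≈ 3.5453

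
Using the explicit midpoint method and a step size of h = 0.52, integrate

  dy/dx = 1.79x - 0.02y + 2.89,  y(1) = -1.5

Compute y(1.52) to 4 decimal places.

1.1785

Midpoint: k1 = f(x_n, y_n); k2 = f(x_n + h/2, y_n + (h/2)·k1); y_{n+1} = y_n + h·k2.
x=1.000000, y=-1.500000:
  k1 = f(1.000000, -1.500000) = 4.710000
  k2 = f(1.260000, -0.275400) = 5.150908
  y ← -1.500000 + 0.52·5.150908 = 1.178472
y(1.52) ≈ 1.1785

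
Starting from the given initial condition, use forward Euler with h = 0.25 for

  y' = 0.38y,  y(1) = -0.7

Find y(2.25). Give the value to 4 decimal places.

-1.1020

Euler: y_{n+1} = y_n + h·f(x_n, y_n).
x=1.000000, y=-0.700000: f=-0.266000 → y ← -0.700000 + 0.25·(-0.266000) = -0.766500
x=1.250000, y=-0.766500: f=-0.291270 → y ← -0.766500 + 0.25·(-0.291270) = -0.839317
x=1.500000, y=-0.839317: f=-0.318941 → y ← -0.839317 + 0.25·(-0.318941) = -0.919053
x=1.750000, y=-0.919053: f=-0.349240 → y ← -0.919053 + 0.25·(-0.349240) = -1.006363
x=2.000000, y=-1.006363: f=-0.382418 → y ← -1.006363 + 0.25·(-0.382418) = -1.101967
y(2.25) ≈ -1.1020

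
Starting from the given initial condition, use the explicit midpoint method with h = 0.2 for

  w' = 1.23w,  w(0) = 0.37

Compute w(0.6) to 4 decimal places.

Midpoint: k1 = f(x_n, w_n); k2 = f(x_n + h/2, w_n + (h/2)·k1); w_{n+1} = w_n + h·k2.
x=0.000000, w=0.370000:
  k1 = f(0.000000, 0.370000) = 0.455100
  k2 = f(0.100000, 0.415510) = 0.511077
  w ← 0.370000 + 0.2·0.511077 = 0.472215
x=0.200000, w=0.472215:
  k1 = f(0.200000, 0.472215) = 0.580825
  k2 = f(0.300000, 0.530298) = 0.652266
  w ← 0.472215 + 0.2·0.652266 = 0.602669
x=0.400000, w=0.602669:
  k1 = f(0.400000, 0.602669) = 0.741283
  k2 = f(0.500000, 0.676797) = 0.832460
  w ← 0.602669 + 0.2·0.832460 = 0.769161
w(0.6) ≈ 0.7692

0.7692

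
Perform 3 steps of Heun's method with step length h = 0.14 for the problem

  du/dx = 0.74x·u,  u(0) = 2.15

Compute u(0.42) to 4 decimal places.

Heun: k1 = f(x_n, u_n); k2 = f(x_n + h, u_n + h·k1); u_{n+1} = u_n + (h/2)·(k1 + k2).
x=0.000000, u=2.150000:
  k1 = f(0.000000, 2.150000) = 0.000000
  k2 = f(0.140000, 2.150000) = 0.222740
  u ← 2.150000 + (0.14/2)·(0.000000 + 0.222740) = 2.165592
x=0.140000, u=2.165592:
  k1 = f(0.140000, 2.165592) = 0.224355
  k2 = f(0.280000, 2.197002) = 0.455219
  u ← 2.165592 + (0.14/2)·(0.224355 + 0.455219) = 2.213162
x=0.280000, u=2.213162:
  k1 = f(0.280000, 2.213162) = 0.458567
  k2 = f(0.420000, 2.277361) = 0.707804
  u ← 2.213162 + (0.14/2)·(0.458567 + 0.707804) = 2.294808
u(0.42) ≈ 2.2948

2.2948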